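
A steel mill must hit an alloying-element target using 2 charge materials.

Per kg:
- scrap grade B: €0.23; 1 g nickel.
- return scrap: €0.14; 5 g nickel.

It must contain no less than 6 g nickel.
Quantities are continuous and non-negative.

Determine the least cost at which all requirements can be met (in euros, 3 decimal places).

€0.168

Let x1 = kg of scrap grade B, x2 = kg of return scrap.
Minimise 0.23x1 + 0.14x2 s.t.:
  1x1 + 5x2 ≥ 6   (nickel)
  x1, x2 ≥ 0.
The cheapest feasible vertex uses only return scrap; scrap grade B is not used. Binding constraint: nickel.
Optimal quantities: return scrap = 1.2 kg.
Objective = 0.14·1.2 = 0.16800.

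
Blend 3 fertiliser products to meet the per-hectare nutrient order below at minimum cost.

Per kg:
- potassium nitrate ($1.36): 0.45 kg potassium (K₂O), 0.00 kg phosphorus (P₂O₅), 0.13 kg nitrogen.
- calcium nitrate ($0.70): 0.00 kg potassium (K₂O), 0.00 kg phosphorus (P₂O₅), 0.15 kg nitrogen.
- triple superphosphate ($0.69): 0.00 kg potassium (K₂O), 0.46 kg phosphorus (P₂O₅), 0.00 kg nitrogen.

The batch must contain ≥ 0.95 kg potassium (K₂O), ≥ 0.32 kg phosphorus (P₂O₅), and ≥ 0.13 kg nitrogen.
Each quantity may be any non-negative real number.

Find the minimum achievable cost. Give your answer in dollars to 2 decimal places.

This is a linear program. Let x1 = kg of potassium nitrate, x2 = kg of calcium nitrate, x3 = kg of triple superphosphate.
Minimize 1.36x1 + 0.7x2 + 0.69x3 with:
  0.45x1 ≥ 0.95   (potassium (K₂O))
  0.46x3 ≥ 0.32   (phosphorus (P₂O₅))
  0.13x1 + 0.15x2 ≥ 0.13   (nitrogen)
  x1, x2, x3 ≥ 0.
At the optimum only potassium nitrate, triple superphosphate are positive (calcium nitrate = 0). The potassium (K₂O) and phosphorus (P₂O₅) requirements are met with equality.
So potassium nitrate = 2.111 kg, triple superphosphate = 0.6957 kg.
Hence cost = 1.36·2.111 + 0.69·0.6957 = $3.3510.

$3.35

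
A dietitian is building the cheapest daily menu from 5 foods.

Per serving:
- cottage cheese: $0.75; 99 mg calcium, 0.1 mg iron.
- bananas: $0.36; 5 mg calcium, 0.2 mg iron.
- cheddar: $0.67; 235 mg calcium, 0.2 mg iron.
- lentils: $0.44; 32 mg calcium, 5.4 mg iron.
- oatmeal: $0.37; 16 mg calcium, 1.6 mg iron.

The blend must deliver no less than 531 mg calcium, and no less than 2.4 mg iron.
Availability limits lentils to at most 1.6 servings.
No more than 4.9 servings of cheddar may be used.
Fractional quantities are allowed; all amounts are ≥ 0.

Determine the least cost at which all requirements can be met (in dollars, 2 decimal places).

$1.64

This is a linear program. Let x1 = servings of cottage cheese, x2 = servings of bananas, x3 = servings of cheddar, x4 = servings of lentils, x5 = servings of oatmeal.
min 0.75x1 + 0.36x2 + 0.67x3 + 0.44x4 + 0.37x5 with:
  99x1 + 5x2 + 235x3 + 32x4 + 16x5 ≥ 531   (calcium)
  0.1x1 + 0.2x2 + 0.2x3 + 5.4x4 + 1.6x5 ≥ 2.4   (iron)
  x4 ≤ 1.6
  x3 ≤ 4.9
  x1, x2, x3, x4, x5 ≥ 0.
The cheapest feasible vertex uses only cheddar, lentils; cottage cheese, bananas, oatmeal are not used. The calcium and iron requirements are met with equality.
Solving gives x3 = 2.21, x4 = 0.3626.
Objective = 0.67·2.21 + 0.44·0.3626 = 1.6402.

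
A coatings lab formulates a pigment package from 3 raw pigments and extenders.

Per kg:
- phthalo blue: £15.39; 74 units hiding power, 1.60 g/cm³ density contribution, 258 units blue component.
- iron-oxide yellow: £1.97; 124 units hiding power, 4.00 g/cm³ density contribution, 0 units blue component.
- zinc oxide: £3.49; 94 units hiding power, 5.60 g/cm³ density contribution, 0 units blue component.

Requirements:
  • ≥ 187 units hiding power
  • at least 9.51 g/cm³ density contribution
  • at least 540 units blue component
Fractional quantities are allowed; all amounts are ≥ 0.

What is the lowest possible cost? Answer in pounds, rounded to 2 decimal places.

£35.25

Let x1 = kg of phthalo blue, x2 = kg of iron-oxide yellow, x3 = kg of zinc oxide.
Minimize 15.39x1 + 1.97x2 + 3.49x3 subject to:
  74x1 + 124x2 + 94x3 ≥ 187   (hiding power)
  1.6x1 + 4x2 + 5.6x3 ≥ 9.51   (density contribution)
  258x1 ≥ 540   (blue component)
  x1, x2, x3 ≥ 0.
The cheapest feasible vertex uses only phthalo blue, iron-oxide yellow; zinc oxide is not used. Binding constraints: density contribution and blue component.
Optimal quantities: phthalo blue = 2.093 kg, iron-oxide yellow = 1.54 kg.
Objective = 15.39·2.093 + 1.97·1.54 = 35.2451.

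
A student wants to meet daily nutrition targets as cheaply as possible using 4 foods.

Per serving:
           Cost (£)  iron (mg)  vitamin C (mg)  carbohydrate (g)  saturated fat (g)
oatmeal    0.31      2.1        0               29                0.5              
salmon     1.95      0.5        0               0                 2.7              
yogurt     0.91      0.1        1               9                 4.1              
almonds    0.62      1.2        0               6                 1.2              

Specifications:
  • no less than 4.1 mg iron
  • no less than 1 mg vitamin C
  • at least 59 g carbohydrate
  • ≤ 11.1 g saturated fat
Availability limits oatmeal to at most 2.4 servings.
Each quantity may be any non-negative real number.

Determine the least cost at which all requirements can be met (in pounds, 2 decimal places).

Set it up as a linear program. Let x1 = servings of oatmeal, x2 = servings of salmon, x3 = servings of yogurt, x4 = servings of almonds.
Minimise 0.31x1 + 1.95x2 + 0.91x3 + 0.62x4 subject to:
  2.1x1 + 0.5x2 + 0.1x3 + 1.2x4 ≥ 4.1   (iron)
  1x3 ≥ 1   (vitamin C)
  29x1 + 9x3 + 6x4 ≥ 59   (carbohydrate)
  0.5x1 + 2.7x2 + 4.1x3 + 1.2x4 ≤ 11.1   (saturated fat)
  x1 ≤ 2.4
  x1, x2, x3, x4 ≥ 0.
The minimum-cost mix takes nothing from salmon, almonds — only oatmeal, yogurt. Binding constraints: iron and vitamin C.
Solving gives x1 = 1.905, x3 = 1.
Total cost: 0.31·1.905 + 0.91·1 = 1.5006.

£1.50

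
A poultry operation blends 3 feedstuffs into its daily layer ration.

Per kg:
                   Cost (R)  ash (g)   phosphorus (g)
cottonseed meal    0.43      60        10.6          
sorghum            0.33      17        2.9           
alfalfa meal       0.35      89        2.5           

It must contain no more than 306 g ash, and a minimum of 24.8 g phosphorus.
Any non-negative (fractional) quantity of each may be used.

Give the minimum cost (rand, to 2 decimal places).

R1.01

Let x1 = kg of cottonseed meal, x2 = kg of sorghum, x3 = kg of alfalfa meal.
Minimize 0.43x1 + 0.33x2 + 0.35x3 s.t.:
  60x1 + 17x2 + 89x3 ≤ 306   (ash)
  10.6x1 + 2.9x2 + 2.5x3 ≥ 24.8   (phosphorus)
  x1, x2, x3 ≥ 0.
The cheapest feasible vertex uses only cottonseed meal; sorghum, alfalfa meal are not used. The phosphorus requirement is met with equality.
Optimal quantities: cottonseed meal = 2.34 kg.
Objective = 0.43·2.34 = 1.0062.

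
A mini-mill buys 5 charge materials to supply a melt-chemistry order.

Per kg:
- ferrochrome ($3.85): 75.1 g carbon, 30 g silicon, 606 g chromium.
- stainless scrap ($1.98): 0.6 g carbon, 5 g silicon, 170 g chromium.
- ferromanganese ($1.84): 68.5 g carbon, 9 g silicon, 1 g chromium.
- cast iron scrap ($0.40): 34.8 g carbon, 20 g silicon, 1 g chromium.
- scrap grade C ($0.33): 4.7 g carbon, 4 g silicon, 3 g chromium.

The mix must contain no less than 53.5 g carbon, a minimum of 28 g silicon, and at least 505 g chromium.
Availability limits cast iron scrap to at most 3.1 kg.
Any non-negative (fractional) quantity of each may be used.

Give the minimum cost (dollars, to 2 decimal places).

Let x1 = kg of ferrochrome, x2 = kg of stainless scrap, x3 = kg of ferromanganese, x4 = kg of cast iron scrap, x5 = kg of scrap grade C.
Minimize 3.85x1 + 1.98x2 + 1.84x3 + 0.4x4 + 0.33x5 subject to:
  75.1x1 + 0.6x2 + 68.5x3 + 34.8x4 + 4.7x5 ≥ 53.5   (carbon)
  30x1 + 5x2 + 9x3 + 20x4 + 4x5 ≥ 28   (silicon)
  606x1 + 170x2 + 1x3 + 1x4 + 3x5 ≥ 505   (chromium)
  x4 ≤ 3.1
  x1, x2, x3, x4, x5 ≥ 0.
The optimal basis is {ferrochrome, cast iron scrap}; stainless scrap, ferromanganese, scrap grade C drop out. There the silicon and chromium constraints are tight.
Optimal quantities: ferrochrome = 0.8331 kg, cast iron scrap = 0.1504 kg.
Hence cost = 3.85·0.8331 + 0.4·0.1504 = $3.2676.

$3.27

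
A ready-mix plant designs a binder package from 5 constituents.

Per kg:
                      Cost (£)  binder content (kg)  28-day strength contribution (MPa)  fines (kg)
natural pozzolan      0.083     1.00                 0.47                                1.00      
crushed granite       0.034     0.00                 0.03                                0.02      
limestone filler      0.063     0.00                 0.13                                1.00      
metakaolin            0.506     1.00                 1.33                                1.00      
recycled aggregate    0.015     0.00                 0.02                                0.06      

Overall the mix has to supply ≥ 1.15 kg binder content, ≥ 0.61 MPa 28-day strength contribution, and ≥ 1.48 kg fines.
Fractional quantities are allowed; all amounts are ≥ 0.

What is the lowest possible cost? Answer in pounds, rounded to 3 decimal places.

Let x1 = kg of natural pozzolan, x2 = kg of crushed granite, x3 = kg of limestone filler, x4 = kg of metakaolin, x5 = kg of recycled aggregate.
min 0.083x1 + 0.034x2 + 0.063x3 + 0.506x4 + 0.015x5 subject to:
  1x1 + 1x4 ≥ 1.15   (binder content)
  0.47x1 + 0.03x2 + 0.13x3 + 1.33x4 + 0.02x5 ≥ 0.61   (28-day strength contribution)
  1x1 + 0.02x2 + 1x3 + 1x4 + 0.06x5 ≥ 1.48   (fines)
  x1, x2, x3, x4, x5 ≥ 0.
The minimum-cost mix takes nothing from crushed granite, metakaolin, recycled aggregate — only natural pozzolan, limestone filler. The 28-day strength contribution and fines requirements are met with equality.
Solving gives x1 = 1.228, x3 = 0.2518.
Total cost: 0.083·1.228 + 0.063·0.2518 = 0.11779.

£0.118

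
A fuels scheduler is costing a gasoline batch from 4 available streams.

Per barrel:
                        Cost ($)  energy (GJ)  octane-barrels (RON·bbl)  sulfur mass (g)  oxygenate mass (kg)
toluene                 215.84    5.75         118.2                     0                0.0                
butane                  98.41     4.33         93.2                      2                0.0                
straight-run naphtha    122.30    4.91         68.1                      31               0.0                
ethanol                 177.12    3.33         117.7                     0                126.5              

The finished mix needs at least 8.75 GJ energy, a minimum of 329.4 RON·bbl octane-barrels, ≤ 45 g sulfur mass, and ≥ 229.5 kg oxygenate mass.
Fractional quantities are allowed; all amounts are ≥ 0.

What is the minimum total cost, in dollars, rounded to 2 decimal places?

Set it up as a linear program. Let x1 = barrels of toluene, x2 = barrels of butane, x3 = barrels of straight-run naphtha, x4 = barrels of ethanol.
min 215.84x1 + 98.41x2 + 122.3x3 + 177.12x4 subject to:
  5.75x1 + 4.33x2 + 4.91x3 + 3.33x4 ≥ 8.75   (energy)
  118.2x1 + 93.2x2 + 68.1x3 + 117.7x4 ≥ 329.4   (octane-barrels)
  2x2 + 31x3 ≤ 45   (sulfur mass)
  126.5x4 ≥ 229.5   (oxygenate mass)
  x1, x2, x3, x4 ≥ 0.
The optimal basis is {butane, ethanol}; toluene, straight-run naphtha drop out. Binding constraints: octane-barrels and oxygenate mass.
Optimal quantities: butane = 1.24319 barrels, ethanol = 1.81423 barrels.
Objective = 98.41·1.24319 + 177.12·1.81423 = 443.6787.

$443.68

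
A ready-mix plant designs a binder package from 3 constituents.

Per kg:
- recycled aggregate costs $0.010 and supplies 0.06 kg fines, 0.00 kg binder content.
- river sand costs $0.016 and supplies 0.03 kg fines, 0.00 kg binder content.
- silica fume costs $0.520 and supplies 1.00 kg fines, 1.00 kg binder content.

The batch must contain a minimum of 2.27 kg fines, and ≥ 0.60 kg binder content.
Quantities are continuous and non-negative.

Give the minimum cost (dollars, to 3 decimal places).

$0.590

Let x1 = kg of recycled aggregate, x2 = kg of river sand, x3 = kg of silica fume.
Minimize 0.01x1 + 0.016x2 + 0.52x3 with:
  0.06x1 + 0.03x2 + 1x3 ≥ 2.27   (fines)
  1x3 ≥ 0.6   (binder content)
  x1, x2, x3 ≥ 0.
The cheapest feasible vertex uses only recycled aggregate, silica fume; river sand is not used. There the fines and binder content constraints are tight.
Solving gives x1 = 27.83, x3 = 0.6.
Cost = 0.01·27.83 + 0.52·0.6 = 0.59030.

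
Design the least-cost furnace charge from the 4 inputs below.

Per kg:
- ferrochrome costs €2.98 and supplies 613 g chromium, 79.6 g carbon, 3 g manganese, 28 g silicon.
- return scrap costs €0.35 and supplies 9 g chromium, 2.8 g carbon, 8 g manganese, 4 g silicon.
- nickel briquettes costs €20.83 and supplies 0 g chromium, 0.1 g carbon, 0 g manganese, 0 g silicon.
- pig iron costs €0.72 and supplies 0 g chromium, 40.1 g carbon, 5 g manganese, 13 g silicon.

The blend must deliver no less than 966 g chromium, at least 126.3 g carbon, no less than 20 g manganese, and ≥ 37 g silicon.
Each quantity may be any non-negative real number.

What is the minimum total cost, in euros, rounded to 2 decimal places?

This is a linear program. Let x1 = kg of ferrochrome, x2 = kg of return scrap, x3 = kg of nickel briquettes, x4 = kg of pig iron.
min 2.98x1 + 0.35x2 + 20.83x3 + 0.72x4 with:
  613x1 + 9x2 ≥ 966   (chromium)
  79.6x1 + 2.8x2 + 0.1x3 + 40.1x4 ≥ 126.3   (carbon)
  3x1 + 8x2 + 5x4 ≥ 20   (manganese)
  28x1 + 4x2 + 13x4 ≥ 37   (silicon)
  x1, x2, x3, x4 ≥ 0.
The cheapest feasible vertex uses only ferrochrome, return scrap; nickel briquettes, pig iron are not used. There the chromium and manganese constraints are tight.
That vertex is x1 = 1.5477, x2 = 1.9196.
Hence cost = 2.98·1.5477 + 0.35·1.9196 = €5.2840.

€5.28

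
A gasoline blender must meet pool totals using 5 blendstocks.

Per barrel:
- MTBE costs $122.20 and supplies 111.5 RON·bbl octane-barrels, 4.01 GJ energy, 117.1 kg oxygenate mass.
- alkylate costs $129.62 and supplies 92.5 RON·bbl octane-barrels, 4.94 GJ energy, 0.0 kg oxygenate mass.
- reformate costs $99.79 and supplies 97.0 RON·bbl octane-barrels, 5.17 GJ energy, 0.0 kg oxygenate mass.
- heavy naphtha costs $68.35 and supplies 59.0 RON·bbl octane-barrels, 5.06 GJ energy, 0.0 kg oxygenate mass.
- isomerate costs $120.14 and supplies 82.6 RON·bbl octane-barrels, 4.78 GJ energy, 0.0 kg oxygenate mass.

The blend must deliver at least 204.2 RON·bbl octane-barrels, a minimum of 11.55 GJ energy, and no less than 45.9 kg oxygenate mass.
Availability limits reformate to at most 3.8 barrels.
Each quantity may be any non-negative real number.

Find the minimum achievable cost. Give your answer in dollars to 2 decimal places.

$218.70

This is a linear program. Let x1 = barrels of MTBE, x2 = barrels of alkylate, x3 = barrels of reformate, x4 = barrels of heavy naphtha, x5 = barrels of isomerate.
Minimize 122.2x1 + 129.62x2 + 99.79x3 + 68.35x4 + 120.14x5 with:
  111.5x1 + 92.5x2 + 97x3 + 59x4 + 82.6x5 ≥ 204.2   (octane-barrels)
  4.01x1 + 4.94x2 + 5.17x3 + 5.06x4 + 4.78x5 ≥ 11.55   (energy)
  117.1x1 ≥ 45.9   (oxygenate mass)
  x3 ≤ 3.8
  x1, x2, x3, x4, x5 ≥ 0.
The cheapest feasible vertex uses only MTBE, reformate, heavy naphtha; alkylate, isomerate are not used. There the octane-barrels, energy, oxygenate mass constraints are tight.
Solving gives x1 = 0.39197, x3 = 1.2024, x4 = 0.74345.
Objective = 122.2·0.39197 + 99.79·1.2024 + 68.35·0.74345 = 218.7010.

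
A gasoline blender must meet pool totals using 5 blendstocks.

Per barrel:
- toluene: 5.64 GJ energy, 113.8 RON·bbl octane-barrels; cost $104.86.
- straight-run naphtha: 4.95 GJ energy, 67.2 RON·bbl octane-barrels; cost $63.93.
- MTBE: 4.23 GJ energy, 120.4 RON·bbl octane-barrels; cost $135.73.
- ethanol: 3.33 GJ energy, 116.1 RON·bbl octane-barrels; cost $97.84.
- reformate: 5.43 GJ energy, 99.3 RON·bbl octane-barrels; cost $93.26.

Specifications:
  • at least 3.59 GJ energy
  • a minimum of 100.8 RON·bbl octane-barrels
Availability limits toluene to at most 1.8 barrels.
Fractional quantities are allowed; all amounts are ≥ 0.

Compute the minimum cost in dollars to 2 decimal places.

Treat it as an LP. Let x1 = barrels of toluene, x2 = barrels of straight-run naphtha, x3 = barrels of MTBE, x4 = barrels of ethanol, x5 = barrels of reformate.
Minimize 104.86x1 + 63.93x2 + 135.73x3 + 97.84x4 + 93.26x5 subject to:
  5.64x1 + 4.95x2 + 4.23x3 + 3.33x4 + 5.43x5 ≥ 3.59   (energy)
  113.8x1 + 67.2x2 + 120.4x3 + 116.1x4 + 99.3x5 ≥ 100.8   (octane-barrels)
  x1 ≤ 1.8
  x1, x2, x3, x4, x5 ≥ 0.
The optimal basis is {straight-run naphtha, ethanol}; toluene, MTBE, reformate drop out. Binding constraints: energy and octane-barrels.
Optimal quantities: straight-run naphtha = 0.2312 barrels, ethanol = 0.7344 barrels.
Objective = 63.93·0.2312 + 97.84·0.7344 = 86.6343.

$86.63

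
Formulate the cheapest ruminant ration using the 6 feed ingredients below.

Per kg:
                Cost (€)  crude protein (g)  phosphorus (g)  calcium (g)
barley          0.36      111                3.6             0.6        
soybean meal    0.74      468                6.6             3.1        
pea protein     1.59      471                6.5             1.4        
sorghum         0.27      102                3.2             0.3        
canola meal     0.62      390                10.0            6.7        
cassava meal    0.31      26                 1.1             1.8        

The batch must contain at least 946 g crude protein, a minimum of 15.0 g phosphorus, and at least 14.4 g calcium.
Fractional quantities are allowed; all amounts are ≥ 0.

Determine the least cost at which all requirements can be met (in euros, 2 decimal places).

Let x1 = kg of barley, x2 = kg of soybean meal, x3 = kg of pea protein, x4 = kg of sorghum, x5 = kg of canola meal, x6 = kg of cassava meal.
Minimise 0.36x1 + 0.74x2 + 1.59x3 + 0.27x4 + 0.62x5 + 0.31x6 subject to:
  111x1 + 468x2 + 471x3 + 102x4 + 390x5 + 26x6 ≥ 946   (crude protein)
  3.6x1 + 6.6x2 + 6.5x3 + 3.2x4 + 10x5 + 1.1x6 ≥ 15   (phosphorus)
  0.6x1 + 3.1x2 + 1.4x3 + 0.3x4 + 6.7x5 + 1.8x6 ≥ 14.4   (calcium)
  x1, x2, x3, x4, x5, x6 ≥ 0.
At the optimum only soybean meal, canola meal are positive (barley, pea protein, sorghum, cassava meal = 0). The crude protein and calcium requirements are met with equality.
Optimal quantities: soybean meal = 0.3749 kg, canola meal = 1.976 kg.
Hence cost = 0.74·0.3749 + 0.62·1.976 = €1.5025.

€1.50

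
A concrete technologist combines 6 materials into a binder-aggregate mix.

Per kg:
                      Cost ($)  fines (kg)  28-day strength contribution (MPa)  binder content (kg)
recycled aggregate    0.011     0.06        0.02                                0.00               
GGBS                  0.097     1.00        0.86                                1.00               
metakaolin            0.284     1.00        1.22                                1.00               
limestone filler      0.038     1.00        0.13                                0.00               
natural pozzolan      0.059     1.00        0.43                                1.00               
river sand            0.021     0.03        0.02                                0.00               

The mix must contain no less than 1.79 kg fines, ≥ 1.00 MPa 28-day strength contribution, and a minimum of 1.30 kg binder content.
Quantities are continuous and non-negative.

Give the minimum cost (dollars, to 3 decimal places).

Let x1 = kg of recycled aggregate, x2 = kg of GGBS, x3 = kg of metakaolin, x4 = kg of limestone filler, x5 = kg of natural pozzolan, x6 = kg of river sand.
Minimize 0.011x1 + 0.097x2 + 0.284x3 + 0.038x4 + 0.059x5 + 0.021x6 subject to:
  0.06x1 + 1x2 + 1x3 + 1x4 + 1x5 + 0.03x6 ≥ 1.79   (fines)
  0.02x1 + 0.86x2 + 1.22x3 + 0.13x4 + 0.43x5 + 0.02x6 ≥ 1   (28-day strength contribution)
  1x2 + 1x3 + 1x5 ≥ 1.3   (binder content)
  x1, x2, x3, x4, x5, x6 ≥ 0.
The cheapest feasible vertex uses only GGBS, natural pozzolan; recycled aggregate, metakaolin, limestone filler, river sand are not used. Binding constraints: fines and 28-day strength contribution.
Solving gives x2 = 0.5356, x5 = 1.254.
Hence cost = 0.097·0.5356 + 0.059·1.254 = $0.12594.

$0.126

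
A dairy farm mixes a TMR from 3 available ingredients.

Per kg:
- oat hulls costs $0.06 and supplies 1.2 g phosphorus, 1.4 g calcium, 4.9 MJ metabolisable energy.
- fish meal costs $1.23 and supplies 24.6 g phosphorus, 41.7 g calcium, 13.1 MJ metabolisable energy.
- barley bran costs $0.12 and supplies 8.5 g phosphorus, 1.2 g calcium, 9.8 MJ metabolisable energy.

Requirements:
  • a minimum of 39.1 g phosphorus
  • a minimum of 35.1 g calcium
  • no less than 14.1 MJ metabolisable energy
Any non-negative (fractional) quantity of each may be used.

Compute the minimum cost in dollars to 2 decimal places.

Let x1 = kg of oat hulls, x2 = kg of fish meal, x3 = kg of barley bran.
min 0.06x1 + 1.23x2 + 0.12x3 with:
  1.2x1 + 24.6x2 + 8.5x3 ≥ 39.1   (phosphorus)
  1.4x1 + 41.7x2 + 1.2x3 ≥ 35.1   (calcium)
  4.9x1 + 13.1x2 + 9.8x3 ≥ 14.1   (metabolisable energy)
  x1, x2, x3 ≥ 0.
At the optimum only fish meal, barley bran are positive (oat hulls = 0). There the phosphorus and calcium constraints are tight.
Optimal quantities: fish meal = 0.7738 kg, barley bran = 2.361 kg.
Objective = 1.23·0.7738 + 0.12·2.361 = 1.2351.

$1.24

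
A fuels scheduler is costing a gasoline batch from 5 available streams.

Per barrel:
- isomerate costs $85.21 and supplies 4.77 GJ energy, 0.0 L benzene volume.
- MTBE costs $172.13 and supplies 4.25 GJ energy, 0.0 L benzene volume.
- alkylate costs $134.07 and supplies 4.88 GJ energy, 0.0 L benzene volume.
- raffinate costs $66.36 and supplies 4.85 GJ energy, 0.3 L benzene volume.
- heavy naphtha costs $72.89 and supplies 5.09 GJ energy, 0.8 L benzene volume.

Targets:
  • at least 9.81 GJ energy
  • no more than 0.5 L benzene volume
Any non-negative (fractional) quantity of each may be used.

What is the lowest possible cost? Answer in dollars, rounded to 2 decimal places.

$141.44

Treat it as an LP. Let x1 = barrels of isomerate, x2 = barrels of MTBE, x3 = barrels of alkylate, x4 = barrels of raffinate, x5 = barrels of heavy naphtha.
Minimise 85.21x1 + 172.13x2 + 134.07x3 + 66.36x4 + 72.89x5 subject to:
  4.77x1 + 4.25x2 + 4.88x3 + 4.85x4 + 5.09x5 ≥ 9.81   (energy)
  0.3x4 + 0.8x5 ≤ 0.5   (benzene volume)
  x1, x2, x3, x4, x5 ≥ 0.
The optimal basis is {isomerate, raffinate}; MTBE, alkylate, heavy naphtha drop out. There the energy and benzene volume constraints are tight.
Optimal quantities: isomerate = 0.361985 barrels, raffinate = 1.66667 barrels.
Cost = 85.21·0.361985 + 66.36·1.66667 = 141.44496.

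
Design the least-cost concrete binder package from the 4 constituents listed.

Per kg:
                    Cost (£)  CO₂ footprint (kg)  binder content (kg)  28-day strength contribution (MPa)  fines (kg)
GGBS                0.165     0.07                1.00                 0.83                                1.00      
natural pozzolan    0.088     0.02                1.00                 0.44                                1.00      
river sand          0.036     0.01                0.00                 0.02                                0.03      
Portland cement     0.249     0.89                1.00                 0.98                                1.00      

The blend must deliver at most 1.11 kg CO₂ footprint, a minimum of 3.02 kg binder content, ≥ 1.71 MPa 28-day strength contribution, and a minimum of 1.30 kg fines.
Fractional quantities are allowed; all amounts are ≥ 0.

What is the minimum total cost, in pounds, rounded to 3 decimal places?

£0.341

Treat it as an LP. Let x1 = kg of GGBS, x2 = kg of natural pozzolan, x3 = kg of river sand, x4 = kg of Portland cement.
Minimize 0.165x1 + 0.088x2 + 0.036x3 + 0.249x4 with:
  0.07x1 + 0.02x2 + 0.01x3 + 0.89x4 ≤ 1.11   (CO₂ footprint)
  1x1 + 1x2 + 1x4 ≥ 3.02   (binder content)
  0.83x1 + 0.44x2 + 0.02x3 + 0.98x4 ≥ 1.71   (28-day strength contribution)
  1x1 + 1x2 + 0.03x3 + 1x4 ≥ 1.3   (fines)
  x1, x2, x3, x4 ≥ 0.
The minimum-cost mix takes nothing from river sand, Portland cement — only GGBS, natural pozzolan. There the binder content and 28-day strength contribution constraints are tight.
Solving gives x1 = 0.9774, x2 = 2.043.
Hence cost = 0.165·0.9774 + 0.088·2.043 = £0.34106.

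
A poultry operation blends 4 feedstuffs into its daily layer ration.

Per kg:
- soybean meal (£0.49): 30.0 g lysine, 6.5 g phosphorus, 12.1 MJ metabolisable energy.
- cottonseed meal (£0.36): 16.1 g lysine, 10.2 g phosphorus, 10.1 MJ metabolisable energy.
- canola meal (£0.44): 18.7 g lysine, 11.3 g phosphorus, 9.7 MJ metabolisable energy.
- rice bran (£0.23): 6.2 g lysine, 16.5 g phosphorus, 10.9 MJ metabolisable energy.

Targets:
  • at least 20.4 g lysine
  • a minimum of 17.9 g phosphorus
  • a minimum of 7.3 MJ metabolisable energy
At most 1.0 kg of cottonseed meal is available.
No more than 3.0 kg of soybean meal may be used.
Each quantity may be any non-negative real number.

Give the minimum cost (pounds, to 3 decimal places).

Let x1 = kg of soybean meal, x2 = kg of cottonseed meal, x3 = kg of canola meal, x4 = kg of rice bran.
Minimize 0.49x1 + 0.36x2 + 0.44x3 + 0.23x4 with:
  30x1 + 16.1x2 + 18.7x3 + 6.2x4 ≥ 20.4   (lysine)
  6.5x1 + 10.2x2 + 11.3x3 + 16.5x4 ≥ 17.9   (phosphorus)
  12.1x1 + 10.1x2 + 9.7x3 + 10.9x4 ≥ 7.3   (metabolisable energy)
  x2 ≤ 1
  x1 ≤ 3
  x1, x2, x3, x4 ≥ 0.
The cheapest feasible vertex uses only soybean meal, rice bran; cottonseed meal, canola meal are not used. There the lysine and phosphorus constraints are tight.
So soybean meal = 0.4962 kg, rice bran = 0.8894 kg.
Hence cost = 0.49·0.4962 + 0.23·0.8894 = £0.44770.

£0.448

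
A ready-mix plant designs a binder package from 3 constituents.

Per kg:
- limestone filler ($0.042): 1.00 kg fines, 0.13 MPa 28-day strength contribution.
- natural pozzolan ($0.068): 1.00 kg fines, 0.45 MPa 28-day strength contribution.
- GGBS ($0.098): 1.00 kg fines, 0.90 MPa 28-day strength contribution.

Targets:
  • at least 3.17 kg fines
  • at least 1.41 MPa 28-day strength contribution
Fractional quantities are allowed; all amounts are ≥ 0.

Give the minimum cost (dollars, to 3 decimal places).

Let x1 = kg of limestone filler, x2 = kg of natural pozzolan, x3 = kg of GGBS.
min 0.042x1 + 0.068x2 + 0.098x3 subject to:
  1x1 + 1x2 + 1x3 ≥ 3.17   (fines)
  0.13x1 + 0.45x2 + 0.9x3 ≥ 1.41   (28-day strength contribution)
  x1, x2, x3 ≥ 0.
The minimum-cost mix takes nothing from natural pozzolan — only limestone filler, GGBS. Binding constraints: fines and 28-day strength contribution.
That vertex is x1 = 1.874, x3 = 1.296.
Total cost: 0.042·1.874 + 0.098·1.296 = 0.20572.

$0.206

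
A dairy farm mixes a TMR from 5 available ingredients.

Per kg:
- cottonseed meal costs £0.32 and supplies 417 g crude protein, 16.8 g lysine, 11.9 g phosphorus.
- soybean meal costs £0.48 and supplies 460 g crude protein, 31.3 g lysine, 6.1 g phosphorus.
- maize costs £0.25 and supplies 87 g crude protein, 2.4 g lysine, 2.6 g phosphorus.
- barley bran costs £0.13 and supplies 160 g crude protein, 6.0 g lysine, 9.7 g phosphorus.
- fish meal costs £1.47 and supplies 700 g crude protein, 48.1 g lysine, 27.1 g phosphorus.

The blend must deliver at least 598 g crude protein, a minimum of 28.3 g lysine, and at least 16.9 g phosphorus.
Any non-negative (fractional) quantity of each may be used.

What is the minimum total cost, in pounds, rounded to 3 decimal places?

£0.506

Treat it as an LP. Let x1 = kg of cottonseed meal, x2 = kg of soybean meal, x3 = kg of maize, x4 = kg of barley bran, x5 = kg of fish meal.
Minimize 0.32x1 + 0.48x2 + 0.25x3 + 0.13x4 + 1.47x5 s.t.:
  417x1 + 460x2 + 87x3 + 160x4 + 700x5 ≥ 598   (crude protein)
  16.8x1 + 31.3x2 + 2.4x3 + 6x4 + 48.1x5 ≥ 28.3   (lysine)
  11.9x1 + 6.1x2 + 2.6x3 + 9.7x4 + 27.1x5 ≥ 16.9   (phosphorus)
  x1, x2, x3, x4, x5 ≥ 0.
The optimal basis is {cottonseed meal, soybean meal, barley bran}; maize, fish meal drop out. Binding constraints: crude protein, lysine, phosphorus.
That vertex is x1 = 0.8847, x2 = 0.3449, x4 = 0.44.
Cost = 0.32·0.8847 + 0.48·0.3449 + 0.13·0.44 = 0.50586.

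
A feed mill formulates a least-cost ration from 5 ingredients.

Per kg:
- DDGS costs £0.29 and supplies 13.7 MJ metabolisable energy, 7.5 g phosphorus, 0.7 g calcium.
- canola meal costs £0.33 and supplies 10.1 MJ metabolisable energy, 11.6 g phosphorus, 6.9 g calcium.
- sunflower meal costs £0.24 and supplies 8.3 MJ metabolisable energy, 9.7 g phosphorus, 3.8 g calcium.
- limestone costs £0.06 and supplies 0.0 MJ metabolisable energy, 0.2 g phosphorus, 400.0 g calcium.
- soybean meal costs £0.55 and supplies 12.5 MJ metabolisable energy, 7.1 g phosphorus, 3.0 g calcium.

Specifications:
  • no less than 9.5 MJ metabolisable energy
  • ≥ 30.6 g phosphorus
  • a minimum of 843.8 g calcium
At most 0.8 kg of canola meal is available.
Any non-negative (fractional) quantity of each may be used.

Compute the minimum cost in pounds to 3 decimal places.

£0.872

Set it up as a linear program. Let x1 = kg of DDGS, x2 = kg of canola meal, x3 = kg of sunflower meal, x4 = kg of limestone, x5 = kg of soybean meal.
Minimize 0.29x1 + 0.33x2 + 0.24x3 + 0.06x4 + 0.55x5 s.t.:
  13.7x1 + 10.1x2 + 8.3x3 + 12.5x5 ≥ 9.5   (metabolisable energy)
  7.5x1 + 11.6x2 + 9.7x3 + 0.2x4 + 7.1x5 ≥ 30.6   (phosphorus)
  0.7x1 + 6.9x2 + 3.8x3 + 400x4 + 3x5 ≥ 843.8   (calcium)
  x2 ≤ 0.8
  x1, x2, x3, x4, x5 ≥ 0.
The optimal basis is {sunflower meal, limestone}; DDGS, canola meal, soybean meal drop out. Binding constraints: phosphorus and calcium.
Optimal quantities: sunflower meal = 3.112 kg, limestone = 2.08 kg.
Hence cost = 0.24·3.112 + 0.06·2.08 = £0.87168.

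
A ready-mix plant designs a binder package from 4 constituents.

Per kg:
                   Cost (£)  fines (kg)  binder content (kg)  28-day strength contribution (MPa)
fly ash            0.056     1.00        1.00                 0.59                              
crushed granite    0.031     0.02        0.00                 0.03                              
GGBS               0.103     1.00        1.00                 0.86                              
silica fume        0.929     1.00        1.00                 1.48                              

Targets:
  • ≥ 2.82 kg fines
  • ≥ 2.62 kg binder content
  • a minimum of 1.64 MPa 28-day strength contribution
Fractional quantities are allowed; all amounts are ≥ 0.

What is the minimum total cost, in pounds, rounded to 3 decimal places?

Let x1 = kg of fly ash, x2 = kg of crushed granite, x3 = kg of GGBS, x4 = kg of silica fume.
Minimise 0.056x1 + 0.031x2 + 0.103x3 + 0.929x4 s.t.:
  1x1 + 0.02x2 + 1x3 + 1x4 ≥ 2.82   (fines)
  1x1 + 1x3 + 1x4 ≥ 2.62   (binder content)
  0.59x1 + 0.03x2 + 0.86x3 + 1.48x4 ≥ 1.64   (28-day strength contribution)
  x1, x2, x3, x4 ≥ 0.
The minimum-cost mix takes nothing from crushed granite, GGBS, silica fume — only fly ash. The fines requirement is met with equality.
Optimal quantities: fly ash = 2.82 kg.
Objective = 0.056·2.82 = 0.15792.

£0.158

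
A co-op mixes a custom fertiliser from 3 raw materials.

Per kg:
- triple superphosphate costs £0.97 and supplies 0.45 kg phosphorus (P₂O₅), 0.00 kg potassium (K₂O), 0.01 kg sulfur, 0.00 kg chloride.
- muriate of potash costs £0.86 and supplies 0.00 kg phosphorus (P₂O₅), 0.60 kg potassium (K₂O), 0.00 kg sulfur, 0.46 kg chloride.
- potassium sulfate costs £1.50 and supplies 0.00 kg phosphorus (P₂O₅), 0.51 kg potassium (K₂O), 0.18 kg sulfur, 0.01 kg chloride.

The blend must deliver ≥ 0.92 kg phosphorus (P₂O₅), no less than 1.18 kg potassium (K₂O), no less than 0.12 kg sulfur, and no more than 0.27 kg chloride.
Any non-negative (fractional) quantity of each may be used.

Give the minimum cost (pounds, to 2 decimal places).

Set it up as a linear program. Let x1 = kg of triple superphosphate, x2 = kg of muriate of potash, x3 = kg of potassium sulfate.
min 0.97x1 + 0.86x2 + 1.5x3 s.t.:
  0.45x1 ≥ 0.92   (phosphorus (P₂O₅))
  0.6x2 + 0.51x3 ≥ 1.18   (potassium (K₂O))
  0.01x1 + 0.18x3 ≥ 0.12   (sulfur)
  0.46x2 + 0.01x3 ≤ 0.27   (chloride)
  x1, x2, x3 ≥ 0.
The optimal mix uses every input. Binding constraints: phosphorus (P₂O₅), potassium (K₂O), chloride.
That vertex is x1 = 2.044, x2 = 0.5507, x3 = 1.666.
Objective = 0.97·2.044 + 0.86·0.5507 + 1.5·1.666 = 4.9553.

£4.96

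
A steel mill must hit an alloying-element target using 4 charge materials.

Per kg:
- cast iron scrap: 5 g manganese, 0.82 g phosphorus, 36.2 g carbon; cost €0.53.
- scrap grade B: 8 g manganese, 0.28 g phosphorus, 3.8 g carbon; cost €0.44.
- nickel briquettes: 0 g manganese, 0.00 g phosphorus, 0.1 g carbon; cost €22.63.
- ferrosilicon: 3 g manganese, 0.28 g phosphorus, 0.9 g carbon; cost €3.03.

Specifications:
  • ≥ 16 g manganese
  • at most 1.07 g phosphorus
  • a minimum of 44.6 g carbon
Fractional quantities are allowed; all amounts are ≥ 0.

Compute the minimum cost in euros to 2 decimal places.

Set it up as a linear program. Let x1 = kg of cast iron scrap, x2 = kg of scrap grade B, x3 = kg of nickel briquettes, x4 = kg of ferrosilicon.
Minimise 0.53x1 + 0.44x2 + 22.63x3 + 3.03x4 s.t.:
  5x1 + 8x2 + 3x4 ≥ 16   (manganese)
  0.82x1 + 0.28x2 + 0.28x4 ≤ 1.07   (phosphorus)
  36.2x1 + 3.8x2 + 0.1x3 + 0.9x4 ≥ 44.6   (carbon)
  x1, x2, x3, x4 ≥ 0.
The optimal basis is {cast iron scrap, scrap grade B, nickel briquettes}; ferrosilicon drops out. There the manganese, phosphorus, carbon constraints are tight.
That vertex is x1 = 0.7906977, x2 = 1.505814, x3 = 102.5465.
Hence cost = 0.53·0.7906977 + 0.44·1.505814 + 22.63·102.5465 = €2321.7089.

€2321.71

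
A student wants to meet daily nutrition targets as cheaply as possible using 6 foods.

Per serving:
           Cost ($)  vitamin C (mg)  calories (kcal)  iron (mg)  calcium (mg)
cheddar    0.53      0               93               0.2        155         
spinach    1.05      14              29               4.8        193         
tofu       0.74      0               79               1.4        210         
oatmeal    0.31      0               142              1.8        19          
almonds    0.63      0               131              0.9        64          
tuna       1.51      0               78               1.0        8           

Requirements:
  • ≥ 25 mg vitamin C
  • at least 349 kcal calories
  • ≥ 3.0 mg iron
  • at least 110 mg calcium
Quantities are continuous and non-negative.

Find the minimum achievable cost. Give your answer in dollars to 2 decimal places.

$2.52

Set it up as a linear program. Let x1 = servings of cheddar, x2 = servings of spinach, x3 = servings of tofu, x4 = servings of oatmeal, x5 = servings of almonds, x6 = servings of tuna.
min 0.53x1 + 1.05x2 + 0.74x3 + 0.31x4 + 0.63x5 + 1.51x6 with:
  14x2 ≥ 25   (vitamin C)
  93x1 + 29x2 + 79x3 + 142x4 + 131x5 + 78x6 ≥ 349   (calories)
  0.2x1 + 4.8x2 + 1.4x3 + 1.8x4 + 0.9x5 + 1x6 ≥ 3   (iron)
  155x1 + 193x2 + 210x3 + 19x4 + 64x5 + 8x6 ≥ 110   (calcium)
  x1, x2, x3, x4, x5, x6 ≥ 0.
The optimal basis is {spinach, oatmeal}; cheddar, tofu, almonds, tuna drop out. Binding constraints: vitamin C and calories.
Solving gives x2 = 1.786, x4 = 2.093.
Total cost: 1.05·1.786 + 0.31·2.093 = 2.5241.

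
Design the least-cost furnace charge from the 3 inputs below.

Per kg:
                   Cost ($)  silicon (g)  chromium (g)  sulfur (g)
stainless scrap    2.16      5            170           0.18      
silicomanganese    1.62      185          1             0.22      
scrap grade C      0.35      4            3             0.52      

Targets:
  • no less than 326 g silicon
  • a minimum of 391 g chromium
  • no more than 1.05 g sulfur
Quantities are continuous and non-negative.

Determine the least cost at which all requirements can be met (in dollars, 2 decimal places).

Let x1 = kg of stainless scrap, x2 = kg of silicomanganese, x3 = kg of scrap grade C.
Minimise 2.16x1 + 1.62x2 + 0.35x3 s.t.:
  5x1 + 185x2 + 4x3 ≥ 326   (silicon)
  170x1 + 1x2 + 3x3 ≥ 391   (chromium)
  0.18x1 + 0.22x2 + 0.52x3 ≤ 1.05   (sulfur)
  x1, x2, x3 ≥ 0.
The cheapest feasible vertex uses only stainless scrap, silicomanganese; scrap grade C is not used. Binding constraints: silicon and chromium.
Solving gives x1 = 2.29, x2 = 1.7.
Total cost: 2.16·2.29 + 1.62·1.7 = 7.7004.

$7.70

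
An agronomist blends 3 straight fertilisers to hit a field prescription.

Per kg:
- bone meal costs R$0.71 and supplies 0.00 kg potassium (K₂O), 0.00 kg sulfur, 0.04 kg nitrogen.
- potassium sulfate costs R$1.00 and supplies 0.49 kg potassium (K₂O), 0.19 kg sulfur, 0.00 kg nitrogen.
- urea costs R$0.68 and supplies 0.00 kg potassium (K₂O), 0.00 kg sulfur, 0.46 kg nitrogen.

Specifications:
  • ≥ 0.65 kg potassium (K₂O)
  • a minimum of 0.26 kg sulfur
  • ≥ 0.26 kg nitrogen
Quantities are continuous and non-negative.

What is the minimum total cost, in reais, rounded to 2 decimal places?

R$1.75

This is a linear program. Let x1 = kg of bone meal, x2 = kg of potassium sulfate, x3 = kg of urea.
min 0.71x1 + 1x2 + 0.68x3 subject to:
  0.49x2 ≥ 0.65   (potassium (K₂O))
  0.19x2 ≥ 0.26   (sulfur)
  0.04x1 + 0.46x3 ≥ 0.26   (nitrogen)
  x1, x2, x3 ≥ 0.
The cheapest feasible vertex uses only potassium sulfate, urea; bone meal is not used. The sulfur and nitrogen requirements are met with equality.
So potassium sulfate = 1.368 kg, urea = 0.5652 kg.
Total cost: 1·1.368 + 0.68·0.5652 = 1.7523.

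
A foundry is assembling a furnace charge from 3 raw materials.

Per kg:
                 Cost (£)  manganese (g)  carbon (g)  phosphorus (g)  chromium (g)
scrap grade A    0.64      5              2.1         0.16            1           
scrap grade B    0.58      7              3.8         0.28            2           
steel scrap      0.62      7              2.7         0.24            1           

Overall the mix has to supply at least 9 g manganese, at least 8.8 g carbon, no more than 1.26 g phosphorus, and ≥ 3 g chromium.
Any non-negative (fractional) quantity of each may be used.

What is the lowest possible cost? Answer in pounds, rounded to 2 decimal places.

£1.34

Treat it as an LP. Let x1 = kg of scrap grade A, x2 = kg of scrap grade B, x3 = kg of steel scrap.
Minimise 0.64x1 + 0.58x2 + 0.62x3 s.t.:
  5x1 + 7x2 + 7x3 ≥ 9   (manganese)
  2.1x1 + 3.8x2 + 2.7x3 ≥ 8.8   (carbon)
  0.16x1 + 0.28x2 + 0.24x3 ≤ 1.26   (phosphorus)
  1x1 + 2x2 + 1x3 ≥ 3   (chromium)
  x1, x2, x3 ≥ 0.
The cheapest feasible vertex uses only scrap grade B; scrap grade A, steel scrap are not used. Binding constraint: carbon.
So scrap grade B = 2.316 kg.
Total cost: 0.58·2.316 = 1.3433.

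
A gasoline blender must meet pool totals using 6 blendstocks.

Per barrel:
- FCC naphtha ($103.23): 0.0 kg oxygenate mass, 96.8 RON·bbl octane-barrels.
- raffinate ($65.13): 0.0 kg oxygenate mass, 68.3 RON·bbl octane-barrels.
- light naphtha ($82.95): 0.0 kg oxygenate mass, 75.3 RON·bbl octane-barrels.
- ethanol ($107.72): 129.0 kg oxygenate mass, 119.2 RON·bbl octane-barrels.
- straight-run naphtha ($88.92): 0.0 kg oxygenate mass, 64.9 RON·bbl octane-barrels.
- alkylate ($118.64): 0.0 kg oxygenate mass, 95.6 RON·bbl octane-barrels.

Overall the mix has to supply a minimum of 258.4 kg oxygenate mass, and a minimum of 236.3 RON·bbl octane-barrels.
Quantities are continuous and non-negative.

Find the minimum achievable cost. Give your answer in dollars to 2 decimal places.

Treat it as an LP. Let x1 = barrels of FCC naphtha, x2 = barrels of raffinate, x3 = barrels of light naphtha, x4 = barrels of ethanol, x5 = barrels of straight-run naphtha, x6 = barrels of alkylate.
min 103.23x1 + 65.13x2 + 82.95x3 + 107.72x4 + 88.92x5 + 118.64x6 subject to:
  129x4 ≥ 258.4   (oxygenate mass)
  96.8x1 + 68.3x2 + 75.3x3 + 119.2x4 + 64.9x5 + 95.6x6 ≥ 236.3   (octane-barrels)
  x1, x2, x3, x4, x5, x6 ≥ 0.
At the optimum only ethanol is positive (FCC naphtha, raffinate, light naphtha, straight-run naphtha, alkylate = 0). The oxygenate mass requirement is met with equality.
Solving gives x4 = 2.0031.
Objective = 107.72·2.0031 = 215.7739.

$215.77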